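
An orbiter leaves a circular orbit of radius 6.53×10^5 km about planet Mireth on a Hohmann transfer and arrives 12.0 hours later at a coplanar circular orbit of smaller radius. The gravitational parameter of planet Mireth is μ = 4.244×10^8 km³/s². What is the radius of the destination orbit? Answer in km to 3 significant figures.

Transfer time t = 12.0 hours = 43200 s, and t = π√(a_t³/μ).
So a_t = (μ t²/π²)^(1/3) = (4.244×10^8 × (43200)² / π²)^(1/3) = 4.3133×10^5 km.
Since a_t = (r₁ + r₂)/2, r₂ = 2a_t − r₁ = 2×4.3133×10^5 − 6.530×10^5 = 2.0966×10^5 km.

r₂ = 2.10×10^5 km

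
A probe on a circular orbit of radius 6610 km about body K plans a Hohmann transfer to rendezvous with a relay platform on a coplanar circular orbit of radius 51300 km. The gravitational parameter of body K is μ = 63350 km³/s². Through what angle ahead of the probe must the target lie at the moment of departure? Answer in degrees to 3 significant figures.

The Hohmann ellipse has a_t = (r₁ + r₂)/2 = 28955 km.
The half-period of the transfer ellipse is t = π√(a_t³/μ) = 61498 s.
Target angular speed ω₂ = √(μ/r₂³) = 2.1662×10^-5 rad/s.
Angle swept by the target during transfer: ω₂·t = 1.3322 rad = 76.33°.
Arrival is 180° from departure on the ellipse, so φ = 180° − 76.33° = 104°.

φ = 104°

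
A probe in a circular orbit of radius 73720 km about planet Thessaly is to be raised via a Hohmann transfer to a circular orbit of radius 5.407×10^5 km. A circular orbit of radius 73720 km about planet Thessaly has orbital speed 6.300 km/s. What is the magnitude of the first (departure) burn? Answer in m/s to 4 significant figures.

Δv₁ = 2058 m/s

From the circular-orbit relation v² = μ/r at r = 73720 km: μ = v²r = (6.300)² × 73720 = 2.92595×10^6 km³/s².
Semi-major axis of the transfer orbit: a_t = (73720 + 5.407×10^5)/2 = 3.0721×10^5 km.
On the circular orbit at r = 73720 km, v_c = √(μ/r) = 6.300 km/s.
Transfer-orbit speed at the same r (vis-viva, a = a_t): v_t = √[μ(2/r − 1/a_t)] = 8.358 km/s.
Δv₁ = |v_t − v_c| = |8.358 − 6.300| = 2.058 km/s.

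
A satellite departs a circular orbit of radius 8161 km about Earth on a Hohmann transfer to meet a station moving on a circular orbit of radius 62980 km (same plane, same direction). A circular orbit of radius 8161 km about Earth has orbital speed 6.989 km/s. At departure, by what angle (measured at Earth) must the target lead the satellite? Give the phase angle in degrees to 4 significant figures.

φ = 103.6°

From the circular-orbit relation v² = μ/r at r = 8161 km: μ = v²r = (6.989)² × 8161 = 3.98633×10^5 km³/s².
Transfer-ellipse semi-major axis a_t = (r₁ + r₂)/2 = (8161 + 62980)/2 = 35570.5 km.
Transfer time t = π√(a_t³/μ) = 33380 s.
The target's mean motion on its circular orbit is ω₂ = √(μ/r₂³) = 3.995×10^-5 rad/s.
Angle swept by the target during transfer: ω₂·t = 1.3335 rad = 76.40°.
The satellite traverses 180° on the transfer ellipse, so the target must lead by 180° − 76.40° = 103.6°.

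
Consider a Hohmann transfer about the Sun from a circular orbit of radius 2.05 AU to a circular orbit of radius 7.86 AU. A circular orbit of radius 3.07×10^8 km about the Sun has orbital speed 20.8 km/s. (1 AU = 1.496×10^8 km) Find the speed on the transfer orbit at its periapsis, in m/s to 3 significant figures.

v = 26200 m/s

From the circular-orbit relation v² = μ/r at r = 3.07×10^8 km: μ = v²r = (20.8)² × 3.07×10^8 = 1.32820×10^11 km³/s².
In km: r₁ = 2.05 × 1.496×10^8 = 3.0668×10^8 km; r₂ = 7.86 × 1.496×10^8 = 1.175856×10^9 km.
The Hohmann ellipse has a_t = (r₁ + r₂)/2 = 7.41268×10^8 km.
At periapsis, r = 3.0668×10^8 km.
Applying v² = μ(2/r − 1/a_t): v = 26.21 km/s.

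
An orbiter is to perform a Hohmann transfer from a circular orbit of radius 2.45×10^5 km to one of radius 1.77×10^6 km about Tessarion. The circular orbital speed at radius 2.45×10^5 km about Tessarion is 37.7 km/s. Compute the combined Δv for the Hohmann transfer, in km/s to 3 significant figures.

From the circular-orbit relation v² = μ/r at r = 2.45×10^5 km: μ = v²r = (37.7)² × 2.45×10^5 = 3.48216×10^8 km³/s².
Semi-major axis of the transfer orbit: a_t = (2.450×10^5 + 1.770×10^6)/2 = 1.0075×10^6 km.
At r₁ the circular-orbit speed is v₁ = √(μ/r₁) = 37.70 km/s.
Transfer-orbit speed at r₁ (v² = μ(2/r − 1/a)): v_p = √[μ(2/r₁ − 1/a_t)] = 49.97 km/s.
First burn Δv₁ = |v_p − v₁| = 12.27 km/s.
At r₂, v₂ = √(μ/r₂) = 14.026 km/s.
Transfer-orbit speed at r₂: v_a = √[μ(2/r₂ − 1/a_t)] = 6.9167 km/s.
Second burn Δv₂ = |v₂ − v_a| = 7.109 km/s.
Δv = Δv₁ + Δv₂ = 12.27 + 7.109 = 19.38 km/s.

Δv = 19.4 km/s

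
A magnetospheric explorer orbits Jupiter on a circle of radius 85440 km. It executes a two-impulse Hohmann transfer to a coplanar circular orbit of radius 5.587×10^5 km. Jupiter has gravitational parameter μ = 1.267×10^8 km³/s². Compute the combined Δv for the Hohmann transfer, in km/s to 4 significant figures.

Δv = 19.51 km/s

Semi-major axis of the transfer orbit: a_t = (85440 + 5.587×10^5)/2 = 3.2207×10^5 km.
At r₁ the circular-orbit speed is v₁ = √(μ/r₁) = 38.51 km/s.
Transfer-orbit speed at r₁ (vis-viva equation): v_p = √[μ(2/r₁ − 1/a_t)] = 50.72 km/s.
First burn Δv₁ = |v_p − v₁| = 12.21 km/s.
Circular speed at r₂: v₂ = √(μ/r₂) = 15.059 km/s.
Transfer-orbit speed at r₂: v_a = √[μ(2/r₂ − 1/a_t)] = 7.7563 km/s.
Second burn Δv₂ = |v₂ − v_a| = 7.303 km/s.
Total Δv = Δv₁ + Δv₂ = 19.51 km/s.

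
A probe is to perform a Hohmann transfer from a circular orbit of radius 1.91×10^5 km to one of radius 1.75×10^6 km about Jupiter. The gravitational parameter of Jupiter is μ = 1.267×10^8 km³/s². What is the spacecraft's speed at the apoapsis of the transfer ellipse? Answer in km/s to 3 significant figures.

Transfer-ellipse semi-major axis a_t = (r₁ + r₂)/2 = (1.910×10^5 + 1.750×10^6)/2 = 9.705×10^5 km.
At apoapsis, r = 1.750×10^6 km.
From the vis-viva equation, v = √[μ(2/r − 1/a_t)] = 3.775 km/s.

v = 3.77 km/s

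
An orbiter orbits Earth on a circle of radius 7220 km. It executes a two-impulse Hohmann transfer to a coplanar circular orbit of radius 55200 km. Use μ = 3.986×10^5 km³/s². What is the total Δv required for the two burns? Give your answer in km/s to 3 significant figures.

The Hohmann ellipse has a_t = (r₁ + r₂)/2 = 31210 km.
Circular speed at r₁: v₁ = √(μ/r₁) = √(3.986×10^5/7220) = 7.430 km/s.
Transfer-orbit speed at r₁ (v² = μ(2/r − 1/a)): v_p = √[μ(2/r₁ − 1/a_t)] = 9.881 km/s.
First burn Δv₁ = |v_p − v₁| = 2.451 km/s.
At r₂, v₂ = √(μ/r₂) = 2.687 km/s.
Transfer-orbit speed at r₂: v_a = √[μ(2/r₂ − 1/a_t)] = 1.292 km/s.
Second burn Δv₂ = |v₂ − v_a| = 1.395 km/s.
Δv = Δv₁ + Δv₂ = 2.451 + 1.395 = 3.846 km/s.

Δv = 3.85 km/s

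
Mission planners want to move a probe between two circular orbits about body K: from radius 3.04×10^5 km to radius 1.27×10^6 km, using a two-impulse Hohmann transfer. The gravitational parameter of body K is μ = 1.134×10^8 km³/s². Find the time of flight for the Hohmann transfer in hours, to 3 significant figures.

The Hohmann ellipse has a_t = (r₁ + r₂)/2 = 7.870×10^5 km.
Transfer time t = π√(a_t³/μ) = π√((7.870×10^5)³ / 1.134×10^8) = 2.060×10^5 s.
Converting: 2.060×10^5 s ÷ 3600 s/hour = 57.2 hours.

t = 57.2 hours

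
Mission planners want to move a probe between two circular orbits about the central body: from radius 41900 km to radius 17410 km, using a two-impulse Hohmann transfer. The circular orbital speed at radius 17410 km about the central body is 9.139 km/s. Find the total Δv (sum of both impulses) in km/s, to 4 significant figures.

Δv = 3.101 km/s

From the circular-orbit relation v² = μ/r at r = 17410 km: μ = v²r = (9.139)² × 17410 = 1.45411×10^6 km³/s².
The Hohmann ellipse has a_t = (r₁ + r₂)/2 = 29655 km.
At r₁ the circular-orbit speed is v₁ = √(μ/r₁) = 5.891 km/s.
Transfer-orbit speed at r₁ (vis-viva): v_a = √[μ(2/r₁ − 1/a_t)] = 4.514 km/s.
First burn Δv₁ = |v_a − v₁| = 1.377 km/s.
Circular speed at r₂: v₂ = √(μ/r₂) = 9.1390 km/s.
Transfer-orbit speed at r₂: v_p = √[μ(2/r₂ − 1/a_t)] = 10.863 km/s.
Second burn Δv₂ = |v₂ − v_p| = 1.724 km/s.
Total Δv = Δv₁ + Δv₂ = 3.101 km/s.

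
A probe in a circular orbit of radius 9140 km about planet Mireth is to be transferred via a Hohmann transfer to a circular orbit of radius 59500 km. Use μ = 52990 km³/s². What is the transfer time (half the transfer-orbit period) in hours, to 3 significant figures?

t = 24.1 hours

The Hohmann ellipse has a_t = (r₁ + r₂)/2 = 34320 km.
Transfer time t = π√(a_t³/μ) = π√((34320)³ / 52990) = 86770 s.
Converting: 86770 s ÷ 3600 s/hour = 24.1 hours.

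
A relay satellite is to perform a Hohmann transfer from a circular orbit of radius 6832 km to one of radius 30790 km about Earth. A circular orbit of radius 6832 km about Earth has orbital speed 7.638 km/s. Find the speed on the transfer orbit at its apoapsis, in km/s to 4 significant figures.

From the circular-orbit relation v² = μ/r at r = 6832 km: μ = v²r = (7.638)² × 6832 = 3.98572×10^5 km³/s².
The Hohmann ellipse has a_t = (r₁ + r₂)/2 = 18811 km.
The apoapsis of the transfer ellipse is at r = 30790 km.
Applying v² = μ(2/r − 1/a_t): v = 2.168 km/s.

v = 2.168 km/s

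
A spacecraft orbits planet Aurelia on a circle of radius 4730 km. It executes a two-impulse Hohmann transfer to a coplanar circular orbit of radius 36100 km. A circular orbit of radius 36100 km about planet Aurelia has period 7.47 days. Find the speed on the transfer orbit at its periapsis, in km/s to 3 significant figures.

From Kepler's third law T² = 4π²r³/μ at r = 36100 km, T = 7.47 days = 7.47 × 86400 s = 6.45408×10^5 s: μ = 4π²r³/T² = 4458.75 km³/s².
Semi-major axis of the transfer orbit: a_t = (4730 + 36100)/2 = 20415 km.
At periapsis, r = 4730 km.
Applying v² = μ(2/r − 1/a_t): v = 1.291 km/s.

v = 1.29 km/s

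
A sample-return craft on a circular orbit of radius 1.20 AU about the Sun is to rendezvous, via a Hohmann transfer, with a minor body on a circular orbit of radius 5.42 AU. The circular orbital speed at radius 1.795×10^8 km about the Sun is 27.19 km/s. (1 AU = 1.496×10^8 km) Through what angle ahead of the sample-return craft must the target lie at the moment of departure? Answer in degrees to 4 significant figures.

φ = 94.10°

From the circular-orbit relation v² = μ/r at r = 1.795×10^8 km: μ = v²r = (27.19)² × 1.795×10^8 = 1.32704×10^11 km³/s².
In km: r₁ = 1.20 × 1.496×10^8 = 1.7952×10^8 km; r₂ = 5.42 × 1.496×10^8 = 8.10832×10^8 km.
The Hohmann ellipse has a_t = (r₁ + r₂)/2 = 4.95176×10^8 km.
The half-period of the transfer ellipse is t = π√(a_t³/μ) = 9.5027×10^7 s.
The target's mean motion on its circular orbit is ω₂ = √(μ/r₂³) = 1.5778×10^-8 rad/s.
Angle swept by the target during transfer: ω₂·t = 1.4993 rad = 85.90°.
Arrival is 180° from departure on the ellipse, so φ = 180° − 85.90° = 94.10°.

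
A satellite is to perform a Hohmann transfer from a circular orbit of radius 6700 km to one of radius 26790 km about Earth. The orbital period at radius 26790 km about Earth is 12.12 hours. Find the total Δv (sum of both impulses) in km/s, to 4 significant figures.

Δv = 3.461 km/s

From Kepler's third law T² = 4π²r³/μ at r = 26790 km, T = 12.12 hours = 12.12 × 3600 s = 43632 s: μ = 4π²r³/T² = 3.98720×10^5 km³/s².
Semi-major axis of the transfer orbit: a_t = (6700 + 26790)/2 = 16745 km.
At r₁ the circular-orbit speed is v₁ = √(μ/r₁) = 7.7143 km/s.
On the transfer ellipse at r₁, vis-viva equation gives v_p = √[μ(2/r₁ − 1/a_t)] = 9.7575 km/s.
First burn Δv₁ = |v_p − v₁| = 2.043 km/s.
At r₂, v₂ = √(μ/r₂) = 3.858 km/s.
Transfer-orbit speed at r₂: v_a = √[μ(2/r₂ − 1/a_t)] = 2.440 km/s.
Second burn Δv₂ = |v₂ − v_a| = 1.418 km/s.
Δv = Δv₁ + Δv₂ = 2.043 + 1.418 = 3.461 km/s.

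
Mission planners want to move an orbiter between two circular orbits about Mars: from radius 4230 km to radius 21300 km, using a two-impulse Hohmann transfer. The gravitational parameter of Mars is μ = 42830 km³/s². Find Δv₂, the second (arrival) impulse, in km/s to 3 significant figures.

Transfer-ellipse semi-major axis a_t = (r₁ + r₂)/2 = (4230 + 21300)/2 = 12765 km.
Circular speed at r = 21300 km: v_c = √(μ/r) = 1.418 km/s.
Transfer-orbit speed at the same r (vis-viva, a = a_t): v_t = √[μ(2/r − 1/a_t)] = 0.8163 km/s.
Δv₂ = |v_t − v_c| = |0.8163 − 1.418| = 0.6017 km/s.

Δv₂ = 0.602 km/s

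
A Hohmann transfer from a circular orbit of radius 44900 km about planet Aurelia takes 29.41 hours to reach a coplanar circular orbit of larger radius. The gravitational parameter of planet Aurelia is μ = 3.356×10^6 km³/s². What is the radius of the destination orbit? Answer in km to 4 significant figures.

Transfer time t = 29.41 hours = 1.05876×10^5 s, and t = π√(a_t³/μ).
So a_t = (μ t²/π²)^(1/3) = (3.356×10^6 × (1.05876×10^5)² / π²)^(1/3) = 1.5621×10^5 km.
Since a_t = (r₁ + r₂)/2, r₂ = 2a_t − r₁ = 2×1.5621×10^5 − 44900 = 2.6752×10^5 km.

r₂ = 2.675×10^5 km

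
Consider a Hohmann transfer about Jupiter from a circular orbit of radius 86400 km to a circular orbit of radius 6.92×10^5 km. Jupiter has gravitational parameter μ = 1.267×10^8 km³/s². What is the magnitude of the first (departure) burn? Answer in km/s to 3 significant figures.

Δv₁ = 12.8 km/s

The Hohmann ellipse has a_t = (r₁ + r₂)/2 = 3.892×10^5 km.
Circular speed at r = 86400 km: v_c = √(μ/r) = 38.29 km/s.
Transfer-orbit speed at the same r (vis-viva, a = a_t): v_t = √[μ(2/r − 1/a_t)] = 51.06 km/s.
Δv₁ = |v_t − v_c| = |51.06 − 38.29| = 12.77 km/s.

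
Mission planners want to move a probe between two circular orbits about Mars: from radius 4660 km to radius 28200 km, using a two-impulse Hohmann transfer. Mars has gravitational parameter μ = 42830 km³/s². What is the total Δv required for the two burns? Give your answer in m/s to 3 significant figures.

Δv = 1520 m/s

Semi-major axis of the transfer orbit: a_t = (4660 + 28200)/2 = 16430 km.
Circular speed at r₁: v₁ = √(μ/r₁) = √(42830/4660) = 3.0317 km/s.
On the transfer ellipse at r₁, vis-viva equation gives v_p = √[μ(2/r₁ − 1/a_t)] = 3.9718 km/s.
First burn Δv₁ = |v_p − v₁| = 0.9401 km/s.
At r₂, v₂ = √(μ/r₂) = 1.2324 km/s.
Transfer-orbit speed at r₂: v_a = √[μ(2/r₂ − 1/a_t)] = 0.65633 km/s.
Second burn Δv₂ = |v₂ − v_a| = 0.5761 km/s.
Δv = Δv₁ + Δv₂ = 0.9401 + 0.5761 = 1.516 km/s.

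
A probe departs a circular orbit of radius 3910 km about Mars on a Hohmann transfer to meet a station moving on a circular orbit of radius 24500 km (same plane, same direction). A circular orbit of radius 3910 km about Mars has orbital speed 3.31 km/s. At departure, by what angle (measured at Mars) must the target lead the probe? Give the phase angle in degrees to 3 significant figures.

φ = 101°

From the circular-orbit relation v² = μ/r at r = 3910 km: μ = v²r = (3.31)² × 3910 = 42838.4 km³/s².
Transfer-ellipse semi-major axis a_t = (r₁ + r₂)/2 = (3910 + 24500)/2 = 14205 km.
Transfer time t = π√(a_t³/μ) = 25700 s.
Target angular speed ω₂ = √(μ/r₂³) = 5.397×10^-5 rad/s.
Angle swept by the target during transfer: ω₂·t = 1.387 rad = 79.47°.
The probe traverses 180° on the transfer ellipse, so the target must lead by 180° − 79.47° = 101°.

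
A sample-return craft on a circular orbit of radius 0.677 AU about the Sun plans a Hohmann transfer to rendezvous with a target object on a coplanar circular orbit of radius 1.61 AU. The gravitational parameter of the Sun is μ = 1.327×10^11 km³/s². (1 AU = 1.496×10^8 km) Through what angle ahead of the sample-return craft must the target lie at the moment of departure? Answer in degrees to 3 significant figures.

In km: r₁ = 0.677 × 1.496×10^8 = 1.012792×10^8 km; r₂ = 1.61 × 1.496×10^8 = 2.40856×10^8 km.
The Hohmann ellipse has a_t = (r₁ + r₂)/2 = 1.710676×10^8 km.
The half-period of the transfer ellipse is t = π√(a_t³/μ) = 1.9296×10^7 s.
The target's mean motion on its circular orbit is ω₂ = √(μ/r₂³) = 9.7454×10^-8 rad/s.
Angle swept by the target during transfer: ω₂·t = 1.880 rad = 107.7°.
Arrival is 180° from departure on the ellipse, so φ = 180° − 107.7° = 72.3°.

φ = 72.3°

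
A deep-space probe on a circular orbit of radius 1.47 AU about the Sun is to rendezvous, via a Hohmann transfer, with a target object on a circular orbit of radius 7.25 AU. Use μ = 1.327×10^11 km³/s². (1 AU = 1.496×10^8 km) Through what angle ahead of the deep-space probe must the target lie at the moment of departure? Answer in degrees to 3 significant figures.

In km: r₁ = 1.47 × 1.496×10^8 = 2.19912×10^8 km; r₂ = 7.25 × 1.496×10^8 = 1.0846×10^9 km.
The Hohmann ellipse has a_t = (r₁ + r₂)/2 = 6.52256×10^8 km.
Transfer time t = π√(a_t³/μ) = 1.43662×10^8 s.
Target angular speed ω₂ = √(μ/r₂³) = 1.01984×10^-8 rad/s.
Angle swept by the target during transfer: ω₂·t = 1.46512 rad = 83.945°.
The deep-space probe traverses 180° on the transfer ellipse, so the target must lead by 180° − 83.945° = 96.1°.

φ = 96.1°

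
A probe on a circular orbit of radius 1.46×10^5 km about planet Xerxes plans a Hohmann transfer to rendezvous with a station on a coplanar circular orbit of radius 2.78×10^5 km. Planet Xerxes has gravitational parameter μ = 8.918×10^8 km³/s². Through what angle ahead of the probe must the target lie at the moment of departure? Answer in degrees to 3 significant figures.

φ = 60.1°

The Hohmann ellipse has a_t = (r₁ + r₂)/2 = 2.120×10^5 km.
Transfer time t = π√(a_t³/μ) = 10270 s.
Target angular speed ω₂ = √(μ/r₂³) = 2.037×10^-4 rad/s.
Angle swept by the target during transfer: ω₂·t = 2.092 rad = 119.9°.
Arrival is 180° from departure on the ellipse, so φ = 180° − 119.9° = 60.1°.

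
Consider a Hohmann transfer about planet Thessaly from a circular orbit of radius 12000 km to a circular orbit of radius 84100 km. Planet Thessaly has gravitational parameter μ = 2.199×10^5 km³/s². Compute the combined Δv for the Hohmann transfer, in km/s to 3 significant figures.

Δv = 2.19 km/s

Semi-major axis of the transfer orbit: a_t = (12000 + 84100)/2 = 48050 km.
At r₁ the circular-orbit speed is v₁ = √(μ/r₁) = 4.28077 km/s.
Transfer-orbit speed at r₁ (v² = μ(2/r − 1/a)): v_p = √[μ(2/r₁ − 1/a_t)] = 5.66335 km/s.
First burn Δv₁ = |v_p − v₁| = 1.383 km/s.
Circular speed at r₂: v₂ = √(μ/r₂) = 1.617 km/s.
Transfer-orbit speed at r₂: v_a = √[μ(2/r₂ − 1/a_t)] = 0.8081 km/s.
Second burn Δv₂ = |v₂ − v_a| = 0.8089 km/s.
Total Δv = Δv₁ + Δv₂ = 2.192 km/s.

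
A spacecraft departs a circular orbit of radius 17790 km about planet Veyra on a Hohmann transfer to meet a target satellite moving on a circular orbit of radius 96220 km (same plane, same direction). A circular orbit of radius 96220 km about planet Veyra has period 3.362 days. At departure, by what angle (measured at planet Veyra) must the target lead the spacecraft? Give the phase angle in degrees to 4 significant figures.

From Kepler's third law T² = 4π²r³/μ at r = 96220 km, T = 3.362 days = 3.362 × 86400 s = 2.904768×10^5 s: μ = 4π²r³/T² = 4.16805×10^5 km³/s².
Transfer-ellipse semi-major axis a_t = (r₁ + r₂)/2 = (17790 + 96220)/2 = 57005 km.
Transfer time t = π√(a_t³/μ) = 66230 s.
Target angular speed ω₂ = √(μ/r₂³) = 2.163×10^-5 rad/s.
Angle swept by the target during transfer: ω₂·t = 1.4326 rad = 82.08°.
Arrival is 180° from departure on the ellipse, so φ = 180° − 82.08° = 97.92°.

φ = 97.92°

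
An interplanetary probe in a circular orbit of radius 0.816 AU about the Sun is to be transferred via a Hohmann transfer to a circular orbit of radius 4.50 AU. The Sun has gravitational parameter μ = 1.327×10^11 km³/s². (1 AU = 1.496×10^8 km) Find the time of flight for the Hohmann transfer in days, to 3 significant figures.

t = 791 days

In km: r₁ = 0.816 × 1.496×10^8 = 1.220736×10^8 km; r₂ = 4.50 × 1.496×10^8 = 6.732×10^8 km.
Semi-major axis of the transfer orbit: a_t = (1.220736×10^8 + 6.732×10^8)/2 = 3.976368×10^8 km.
Transfer time t = π√(a_t³/μ) = π√((3.976368×10^8)³ / 1.327×10^11) = 6.838×10^7 s.
Converting: 6.838×10^7 s ÷ 86400 s/day = 791 days.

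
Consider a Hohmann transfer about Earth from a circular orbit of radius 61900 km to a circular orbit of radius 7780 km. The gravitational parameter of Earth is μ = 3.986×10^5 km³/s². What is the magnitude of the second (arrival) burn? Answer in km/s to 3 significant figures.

Δv₂ = 2.38 km/s

Transfer-ellipse semi-major axis a_t = (r₁ + r₂)/2 = (61900 + 7780)/2 = 34840 km.
On the circular orbit at r = 7780 km, v_c = √(μ/r) = 7.158 km/s.
Vis-viva on the transfer ellipse at r = 7780 km gives v_t = √[μ(2/r − 1/a_t)] = 9.541 km/s.
Δv₂ = |v_t − v_c| = |9.541 − 7.158| = 2.383 km/s.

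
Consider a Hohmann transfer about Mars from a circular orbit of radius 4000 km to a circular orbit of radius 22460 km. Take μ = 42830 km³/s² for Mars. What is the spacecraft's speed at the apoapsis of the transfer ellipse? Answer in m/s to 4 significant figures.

v = 759.3 m/s

The Hohmann ellipse has a_t = (r₁ + r₂)/2 = 13230 km.
At apoapsis, r = 22460 km.
From the vis-viva equation, v = √[μ(2/r − 1/a_t)] = 0.7593 km/s.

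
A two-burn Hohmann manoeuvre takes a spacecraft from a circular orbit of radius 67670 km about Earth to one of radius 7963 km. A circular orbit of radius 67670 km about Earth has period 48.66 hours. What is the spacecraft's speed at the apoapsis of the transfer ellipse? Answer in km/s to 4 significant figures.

v = 1.114 km/s

From Kepler's third law T² = 4π²r³/μ at r = 67670 km, T = 48.66 hours = 48.66 × 3600 s = 1.75176×10^5 s: μ = 4π²r³/T² = 3.98657×10^5 km³/s².
Semi-major axis of the transfer orbit: a_t = (67670 + 7963)/2 = 37816.5 km.
At apoapsis, r = 67670 km.
From the vis-viva equation, v = √[μ(2/r − 1/a_t)] = 1.114 km/s.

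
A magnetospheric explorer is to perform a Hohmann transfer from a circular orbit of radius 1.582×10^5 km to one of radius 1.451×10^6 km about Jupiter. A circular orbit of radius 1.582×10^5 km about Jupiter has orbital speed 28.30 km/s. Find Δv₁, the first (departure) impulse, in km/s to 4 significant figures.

Δv₁ = 9.704 km/s

From the circular-orbit relation v² = μ/r at r = 1.582×10^5 km: μ = v²r = (28.30)² × 1.582×10^5 = 1.26701×10^8 km³/s².
Semi-major axis of the transfer orbit: a_t = (1.582×10^5 + 1.451×10^6)/2 = 8.046×10^5 km.
On the circular orbit at r = 1.582×10^5 km, v_c = √(μ/r) = 28.300 km/s.
Vis-viva on the transfer ellipse at r = 1.582×10^5 km gives v_t = √[μ(2/r − 1/a_t)] = 38.004 km/s.
Δv₁ = |v_t − v_c| = |38.004 − 28.300| = 9.704 km/s.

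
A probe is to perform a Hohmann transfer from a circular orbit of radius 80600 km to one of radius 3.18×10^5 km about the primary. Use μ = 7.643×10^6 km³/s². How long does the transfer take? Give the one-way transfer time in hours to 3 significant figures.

t = 28.1 hours

Semi-major axis of the transfer orbit: a_t = (80600 + 3.180×10^5)/2 = 1.993×10^5 km.
Half the transfer-orbit period gives t = π√(a_t³/μ) = 1.011×10^5 s.
Converting: 1.011×10^5 s ÷ 3600 s/hour = 28.1 hours.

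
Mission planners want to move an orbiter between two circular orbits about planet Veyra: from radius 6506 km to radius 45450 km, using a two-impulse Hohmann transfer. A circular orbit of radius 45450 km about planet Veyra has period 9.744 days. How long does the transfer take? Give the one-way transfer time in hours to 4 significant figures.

From Kepler's third law T² = 4π²r³/μ at r = 45450 km, T = 9.744 days = 9.744 × 86400 s = 8.418816×10^5 s: μ = 4π²r³/T² = 5229.49 km³/s².
Transfer-ellipse semi-major axis a_t = (r₁ + r₂)/2 = (6506 + 45450)/2 = 25978 km.
Transfer time t = π√(a_t³/μ) = π√((25978)³ / 5229.49) = 1.819×10^5 s.
Converting: 1.819×10^5 s ÷ 3600 s/hour = 50.53 hours.

t = 50.53 hours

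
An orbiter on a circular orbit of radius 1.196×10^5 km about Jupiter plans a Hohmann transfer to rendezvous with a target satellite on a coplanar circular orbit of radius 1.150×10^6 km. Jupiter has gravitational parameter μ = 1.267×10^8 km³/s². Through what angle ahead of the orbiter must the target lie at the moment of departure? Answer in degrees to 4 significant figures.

Transfer-ellipse semi-major axis a_t = (r₁ + r₂)/2 = (1.196×10^5 + 1.150×10^6)/2 = 6.348×10^5 km.
Transfer time t = π√(a_t³/μ) = 1.4116×10^5 s.
Target angular speed ω₂ = √(μ/r₂³) = 9.1273×10^-6 rad/s.
Angle swept by the target during transfer: ω₂·t = 1.2884 rad = 73.82°.
Arrival is 180° from departure on the ellipse, so φ = 180° − 73.82° = 106.2°.

φ = 106.2°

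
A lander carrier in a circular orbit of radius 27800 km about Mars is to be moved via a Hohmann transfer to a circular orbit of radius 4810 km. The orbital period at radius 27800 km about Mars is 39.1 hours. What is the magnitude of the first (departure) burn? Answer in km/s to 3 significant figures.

From Kepler's third law T² = 4π²r³/μ at r = 27800 km, T = 39.1 hours = 39.1 × 3600 s = 1.4076×10^5 s: μ = 4π²r³/T² = 42809.1 km³/s².
Semi-major axis of the transfer orbit: a_t = (27800 + 4810)/2 = 16305 km.
On the circular orbit at r = 27800 km, v_c = √(μ/r) = 1.2409 km/s.
Transfer-orbit speed at the same r (vis-viva, a = a_t): v_t = √[μ(2/r − 1/a_t)] = 0.67400 km/s.
Δv₁ = |v_t − v_c| = |0.67400 − 1.2409| = 0.5669 km/s.

Δv₁ = 0.567 km/s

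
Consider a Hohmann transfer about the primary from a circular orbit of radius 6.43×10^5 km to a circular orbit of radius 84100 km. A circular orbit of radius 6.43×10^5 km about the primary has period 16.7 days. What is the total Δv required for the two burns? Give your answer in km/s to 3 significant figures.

Δv = 4.01 km/s

From Kepler's third law T² = 4π²r³/μ at r = 6.43×10^5 km, T = 16.7 days = 16.7 × 86400 s = 1.44288×10^6 s: μ = 4π²r³/T² = 5.04118×10^6 km³/s².
Transfer-ellipse semi-major axis a_t = (r₁ + r₂)/2 = (6.430×10^5 + 84100)/2 = 3.6355×10^5 km.
Circular speed at r₁: v₁ = √(μ/r₁) = √(5.04118×10^6/6.430×10^5) = 2.8000 km/s.
Transfer-orbit speed at r₁ (v² = μ(2/r − 1/a)): v_a = √[μ(2/r₁ − 1/a_t)] = 1.3467 km/s.
First burn Δv₁ = |v_a − v₁| = 1.4533 km/s.
At r₂, v₂ = √(μ/r₂) = 7.742266 km/s.
Transfer-orbit speed at r₂: v_p = √[μ(2/r₂ − 1/a_t)] = 10.29655 km/s.
Second burn Δv₂ = |v₂ − v_p| = 2.5543 km/s.
Total Δv = Δv₁ + Δv₂ = 4.008 km/s.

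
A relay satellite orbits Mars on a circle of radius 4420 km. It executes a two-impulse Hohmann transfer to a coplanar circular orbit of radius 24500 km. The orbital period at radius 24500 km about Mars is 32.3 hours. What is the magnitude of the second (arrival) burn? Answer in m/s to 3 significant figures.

From Kepler's third law T² = 4π²r³/μ at r = 24500 km, T = 32.3 hours = 32.3 × 3600 s = 1.1628×10^5 s: μ = 4π²r³/T² = 42938.6 km³/s².
Transfer-ellipse semi-major axis a_t = (r₁ + r₂)/2 = (4420 + 24500)/2 = 14460 km.
Circular speed at r = 24500 km: v_c = √(μ/r) = 1.32386 km/s.
Transfer-orbit speed at the same r (vis-viva, a = a_t): v_t = √[μ(2/r − 1/a_t)] = 0.731927 km/s.
Δv₂ = |v_t − v_c| = |0.731927 − 1.32386| = 0.5919 km/s.

Δv₂ = 592 m/s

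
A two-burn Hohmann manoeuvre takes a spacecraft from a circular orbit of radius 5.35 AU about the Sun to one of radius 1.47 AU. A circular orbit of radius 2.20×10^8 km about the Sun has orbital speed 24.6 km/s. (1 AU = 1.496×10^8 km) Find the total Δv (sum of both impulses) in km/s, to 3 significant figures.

Δv = 10.6 km/s

From the circular-orbit relation v² = μ/r at r = 2.20×10^8 km: μ = v²r = (24.6)² × 2.20×10^8 = 1.33135×10^11 km³/s².
In km: r₁ = 5.35 × 1.496×10^8 = 8.0036×10^8 km; r₂ = 1.47 × 1.496×10^8 = 2.19912×10^8 km.
Semi-major axis of the transfer orbit: a_t = (8.0036×10^8 + 2.19912×10^8)/2 = 5.10136×10^8 km.
Circular speed at r₁: v₁ = √(μ/r₁) = √(1.33135×10^11/8.0036×10^8) = 12.897 km/s.
On the transfer ellipse at r₁, vis-viva equation gives v_a = √[μ(2/r₁ − 1/a_t)] = 8.4681 km/s.
First burn Δv₁ = |v_a − v₁| = 4.429 km/s.
Circular speed at r₂: v₂ = √(μ/r₂) = 24.605 km/s.
Transfer-orbit speed at r₂: v_p = √[μ(2/r₂ − 1/a_t)] = 30.819 km/s.
Second burn Δv₂ = |v₂ − v_p| = 6.214 km/s.
Δv = Δv₁ + Δv₂ = 4.429 + 6.214 = 10.64 km/s.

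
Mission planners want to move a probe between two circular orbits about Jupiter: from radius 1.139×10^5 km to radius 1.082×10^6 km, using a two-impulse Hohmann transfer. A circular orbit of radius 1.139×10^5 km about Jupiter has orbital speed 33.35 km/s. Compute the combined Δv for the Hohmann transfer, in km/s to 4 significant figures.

From the circular-orbit relation v² = μ/r at r = 1.139×10^5 km: μ = v²r = (33.35)² × 1.139×10^5 = 1.26682×10^8 km³/s².
Transfer-ellipse semi-major axis a_t = (r₁ + r₂)/2 = (1.139×10^5 + 1.082×10^6)/2 = 5.9795×10^5 km.
At r₁ the circular-orbit speed is v₁ = √(μ/r₁) = 33.35 km/s.
Transfer-orbit speed at r₁ (v² = μ(2/r − 1/a)): v_p = √[μ(2/r₁ − 1/a_t)] = 44.86 km/s.
First burn Δv₁ = |v_p − v₁| = 11.51 km/s.
Circular speed at r₂: v₂ = √(μ/r₂) = 10.8204 km/s.
Transfer-orbit speed at r₂: v_a = √[μ(2/r₂ − 1/a_t)] = 4.72252 km/s.
Second burn Δv₂ = |v₂ − v_a| = 6.098 km/s.
Δv = Δv₁ + Δv₂ = 11.51 + 6.098 = 17.61 km/s.

Δv = 17.61 km/s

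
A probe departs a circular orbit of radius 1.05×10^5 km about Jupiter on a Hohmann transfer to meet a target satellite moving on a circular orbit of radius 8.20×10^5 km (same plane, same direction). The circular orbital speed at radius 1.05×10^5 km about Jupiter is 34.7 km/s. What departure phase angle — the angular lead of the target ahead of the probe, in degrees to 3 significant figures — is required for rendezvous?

φ = 104°

From the circular-orbit relation v² = μ/r at r = 1.05×10^5 km: μ = v²r = (34.7)² × 1.05×10^5 = 1.26429×10^8 km³/s².
Transfer-ellipse semi-major axis a_t = (r₁ + r₂)/2 = (1.050×10^5 + 8.200×10^5)/2 = 4.625×10^5 km.
The half-period of the transfer ellipse is t = π√(a_t³/μ) = 87881 s.
Target angular speed ω₂ = √(μ/r₂³) = 1.5143×10^-5 rad/s.
Angle swept by the target during transfer: ω₂·t = 1.3308 rad = 76.25°.
Arrival is 180° from departure on the ellipse, so φ = 180° − 76.25° = 104°.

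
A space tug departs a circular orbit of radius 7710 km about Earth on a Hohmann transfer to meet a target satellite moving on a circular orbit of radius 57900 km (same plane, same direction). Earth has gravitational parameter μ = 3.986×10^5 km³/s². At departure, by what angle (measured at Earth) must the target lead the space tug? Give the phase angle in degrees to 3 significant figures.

The Hohmann ellipse has a_t = (r₁ + r₂)/2 = 32805 km.
Transfer time t = π√(a_t³/μ) = 29566 s.
Target angular speed ω₂ = √(μ/r₂³) = 4.5316×10^-5 rad/s.
Angle swept by the target during transfer: ω₂·t = 1.33981 rad = 76.77°.
The space tug traverses 180° on the transfer ellipse, so the target must lead by 180° − 76.77° = 103°.

φ = 103°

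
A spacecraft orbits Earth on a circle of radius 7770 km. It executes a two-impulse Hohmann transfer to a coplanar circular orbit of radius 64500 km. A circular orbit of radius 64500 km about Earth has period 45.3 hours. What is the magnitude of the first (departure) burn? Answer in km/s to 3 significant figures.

Δv₁ = 2.41 km/s

From Kepler's third law T² = 4π²r³/μ at r = 64500 km, T = 45.3 hours = 45.3 × 3600 s = 1.6308×10^5 s: μ = 4π²r³/T² = 3.98325×10^5 km³/s².
Transfer-ellipse semi-major axis a_t = (r₁ + r₂)/2 = (7770 + 64500)/2 = 36135 km.
On the circular orbit at r = 7770 km, v_c = √(μ/r) = 7.160 km/s.
Vis-viva on the transfer ellipse at r = 7770 km gives v_t = √[μ(2/r − 1/a_t)] = 9.566 km/s.
Δv₁ = |v_t − v_c| = |9.566 − 7.160| = 2.406 km/s.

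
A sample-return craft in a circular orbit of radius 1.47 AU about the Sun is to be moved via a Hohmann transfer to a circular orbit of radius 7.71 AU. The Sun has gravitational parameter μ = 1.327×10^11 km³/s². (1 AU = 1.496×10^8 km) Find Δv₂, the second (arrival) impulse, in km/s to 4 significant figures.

In km: r₁ = 1.47 × 1.496×10^8 = 2.19912×10^8 km; r₂ = 7.71 × 1.496×10^8 = 1.153416×10^9 km.
Semi-major axis of the transfer orbit: a_t = (2.19912×10^8 + 1.153416×10^9)/2 = 6.86664×10^8 km.
Circular speed at r = 1.153416×10^9 km: v_c = √(μ/r) = 10.726 km/s.
Transfer-orbit speed at the same r (vis-viva, a = a_t): v_t = √[μ(2/r − 1/a_t)] = 6.0701 km/s.
Δv₂ = |v_t − v_c| = |6.0701 − 10.726| = 4.656 km/s.

Δv₂ = 4.656 km/s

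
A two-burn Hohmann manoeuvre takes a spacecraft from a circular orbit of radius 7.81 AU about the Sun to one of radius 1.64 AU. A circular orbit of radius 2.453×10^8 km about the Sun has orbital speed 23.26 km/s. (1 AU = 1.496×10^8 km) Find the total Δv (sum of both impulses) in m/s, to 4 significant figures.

From the circular-orbit relation v² = μ/r at r = 2.453×10^8 km: μ = v²r = (23.26)² × 2.453×10^8 = 1.32714×10^11 km³/s².
In km: r₁ = 7.81 × 1.496×10^8 = 1.168376×10^9 km; r₂ = 1.64 × 1.496×10^8 = 2.45344×10^8 km.
Transfer-ellipse semi-major axis a_t = (r₁ + r₂)/2 = (1.168376×10^9 + 2.45344×10^8)/2 = 7.0686×10^8 km.
At r₁ the circular-orbit speed is v₁ = √(μ/r₁) = 10.658 km/s.
On the transfer ellipse at r₁, vis-viva gives v_a = √[μ(2/r₁ − 1/a_t)] = 6.2790 km/s.
First burn Δv₁ = |v_a − v₁| = 4.379 km/s.
At r₂, v₂ = √(μ/r₂) = 23.258 km/s.
Transfer-orbit speed at r₂: v_p = √[μ(2/r₂ − 1/a_t)] = 29.902 km/s.
Second burn Δv₂ = |v₂ − v_p| = 6.644 km/s.
Δv = Δv₁ + Δv₂ = 4.379 + 6.644 = 11.02 km/s.

Δv = 11020 m/s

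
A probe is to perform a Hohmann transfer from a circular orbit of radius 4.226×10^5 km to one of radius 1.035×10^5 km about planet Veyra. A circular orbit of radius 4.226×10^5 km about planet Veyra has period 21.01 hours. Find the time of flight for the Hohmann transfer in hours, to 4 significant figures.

t = 5.159 hours

From Kepler's third law T² = 4π²r³/μ at r = 4.226×10^5 km, T = 21.01 hours = 21.01 × 3600 s = 75636 s: μ = 4π²r³/T² = 5.20824×10^8 km³/s².
Semi-major axis of the transfer orbit: a_t = (4.226×10^5 + 1.035×10^5)/2 = 2.6305×10^5 km.
Transfer time t = π√(a_t³/μ) = π√((2.6305×10^5)³ / 5.20824×10^8) = 18572 s.
Converting: 18572 s ÷ 3600 s/hour = 5.159 hours.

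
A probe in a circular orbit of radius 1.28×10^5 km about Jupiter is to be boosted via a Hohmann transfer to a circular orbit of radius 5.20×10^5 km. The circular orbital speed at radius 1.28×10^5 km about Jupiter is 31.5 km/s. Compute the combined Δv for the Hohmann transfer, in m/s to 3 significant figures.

From the circular-orbit relation v² = μ/r at r = 1.28×10^5 km: μ = v²r = (31.5)² × 1.28×10^5 = 1.27008×10^8 km³/s².
The Hohmann ellipse has a_t = (r₁ + r₂)/2 = 3.240×10^5 km.
At r₁ the circular-orbit speed is v₁ = √(μ/r₁) = 31.500 km/s.
On the transfer ellipse at r₁, v² = μ(2/r − 1/a) gives v_p = √[μ(2/r₁ − 1/a_t)] = 39.906 km/s.
First burn Δv₁ = |v_p − v₁| = 8.406 km/s.
Circular speed at r₂: v₂ = √(μ/r₂) = 15.628 km/s.
Transfer-orbit speed at r₂: v_a = √[μ(2/r₂ − 1/a_t)] = 9.8230 km/s.
Second burn Δv₂ = |v₂ − v_a| = 5.805 km/s.
Δv = Δv₁ + Δv₂ = 8.406 + 5.805 = 14.21 km/s.

Δv = 14200 m/s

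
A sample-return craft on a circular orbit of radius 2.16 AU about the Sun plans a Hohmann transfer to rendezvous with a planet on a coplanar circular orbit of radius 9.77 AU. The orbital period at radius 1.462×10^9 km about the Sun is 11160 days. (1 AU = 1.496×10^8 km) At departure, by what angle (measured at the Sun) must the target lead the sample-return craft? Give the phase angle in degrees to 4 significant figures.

From Kepler's third law T² = 4π²r³/μ at r = 1.462×10^9 km, T = 11160 days = 11160 × 86400 s = 9.64224×10^8 s: μ = 4π²r³/T² = 1.32692×10^11 km³/s².
In km: r₁ = 2.16 × 1.496×10^8 = 3.23136×10^8 km; r₂ = 9.77 × 1.496×10^8 = 1.461592×10^9 km.
Transfer-ellipse semi-major axis a_t = (r₁ + r₂)/2 = (3.23136×10^8 + 1.461592×10^9)/2 = 8.92364×10^8 km.
The half-period of the transfer ellipse is t = π√(a_t³/μ) = 2.299×10^8 s.
The target's mean motion on its circular orbit is ω₂ = √(μ/r₂³) = 6.519×10^-9 rad/s.
Angle swept by the target during transfer: ω₂·t = 1.4987 rad = 85.87°.
The sample-return craft traverses 180° on the transfer ellipse, so the target must lead by 180° − 85.87° = 94.13°.

φ = 94.13°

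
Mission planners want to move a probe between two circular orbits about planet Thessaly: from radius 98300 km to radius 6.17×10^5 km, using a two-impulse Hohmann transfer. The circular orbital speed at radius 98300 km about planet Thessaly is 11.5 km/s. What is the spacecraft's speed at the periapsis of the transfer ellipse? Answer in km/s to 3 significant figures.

v = 15.1 km/s

From the circular-orbit relation v² = μ/r at r = 98300 km: μ = v²r = (11.5)² × 98300 = 1.30002×10^7 km³/s².
Transfer-ellipse semi-major axis a_t = (r₁ + r₂)/2 = (98300 + 6.170×10^5)/2 = 3.5765×10^5 km.
At periapsis, r = 98300 km.
From the vis-viva equation, v = √[μ(2/r − 1/a_t)] = 15.10 km/s.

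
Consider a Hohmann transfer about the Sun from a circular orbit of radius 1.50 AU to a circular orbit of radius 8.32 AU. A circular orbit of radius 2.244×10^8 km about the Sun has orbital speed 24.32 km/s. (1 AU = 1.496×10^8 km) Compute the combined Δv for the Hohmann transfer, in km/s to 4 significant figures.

From the circular-orbit relation v² = μ/r at r = 2.244×10^8 km: μ = v²r = (24.32)² × 2.244×10^8 = 1.32724×10^11 km³/s².
In km: r₁ = 1.50 × 1.496×10^8 = 2.244×10^8 km; r₂ = 8.32 × 1.496×10^8 = 1.244672×10^9 km.
The Hohmann ellipse has a_t = (r₁ + r₂)/2 = 7.34536×10^8 km.
Circular speed at r₁: v₁ = √(μ/r₁) = √(1.32724×10^11/2.244×10^8) = 24.320 km/s.
On the transfer ellipse at r₁, vis-viva equation gives v_p = √[μ(2/r₁ − 1/a_t)] = 31.658 km/s.
First burn Δv₁ = |v_p − v₁| = 7.338 km/s.
At r₂, v₂ = √(μ/r₂) = 10.3264 km/s.
Transfer-orbit speed at r₂: v_a = √[μ(2/r₂ − 1/a_t)] = 5.70759 km/s.
Second burn Δv₂ = |v₂ − v_a| = 4.619 km/s.
Total Δv = Δv₁ + Δv₂ = 11.96 km/s.

Δv = 11.96 km/s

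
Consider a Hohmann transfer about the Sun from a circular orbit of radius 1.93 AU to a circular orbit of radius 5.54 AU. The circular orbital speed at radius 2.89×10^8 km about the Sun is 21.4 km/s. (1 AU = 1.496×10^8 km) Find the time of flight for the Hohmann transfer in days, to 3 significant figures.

From the circular-orbit relation v² = μ/r at r = 2.89×10^8 km: μ = v²r = (21.4)² × 2.89×10^8 = 1.32350×10^11 km³/s².
In km: r₁ = 1.93 × 1.496×10^8 = 2.88728×10^8 km; r₂ = 5.54 × 1.496×10^8 = 8.28784×10^8 km.
The Hohmann ellipse has a_t = (r₁ + r₂)/2 = 5.58756×10^8 km.
By Kepler's third law the transfer-orbit period is T = 2π√(a_t³/μ), so t = T/2 = 1.141×10^8 s.
Converting: 1.141×10^8 s ÷ 86400 s/day = 1320 days.

t = 1320 days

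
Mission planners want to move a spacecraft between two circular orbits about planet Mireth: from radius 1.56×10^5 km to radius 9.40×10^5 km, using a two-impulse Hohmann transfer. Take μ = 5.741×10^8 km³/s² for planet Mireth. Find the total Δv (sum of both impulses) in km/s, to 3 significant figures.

Δv = 30.3 km/s

The Hohmann ellipse has a_t = (r₁ + r₂)/2 = 5.480×10^5 km.
Circular speed at r₁: v₁ = √(μ/r₁) = √(5.741×10^8/1.560×10^5) = 60.66 km/s.
On the transfer ellipse at r₁, vis-viva equation gives v_p = √[μ(2/r₁ − 1/a_t)] = 79.45 km/s.
First burn Δv₁ = |v_p − v₁| = 18.79 km/s.
Circular speed at r₂: v₂ = √(μ/r₂) = 24.713 km/s.
Transfer-orbit speed at r₂: v_a = √[μ(2/r₂ − 1/a_t)] = 13.186 km/s.
Second burn Δv₂ = |v₂ − v_a| = 11.53 km/s.
Δv = Δv₁ + Δv₂ = 18.79 + 11.53 = 30.32 km/s.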